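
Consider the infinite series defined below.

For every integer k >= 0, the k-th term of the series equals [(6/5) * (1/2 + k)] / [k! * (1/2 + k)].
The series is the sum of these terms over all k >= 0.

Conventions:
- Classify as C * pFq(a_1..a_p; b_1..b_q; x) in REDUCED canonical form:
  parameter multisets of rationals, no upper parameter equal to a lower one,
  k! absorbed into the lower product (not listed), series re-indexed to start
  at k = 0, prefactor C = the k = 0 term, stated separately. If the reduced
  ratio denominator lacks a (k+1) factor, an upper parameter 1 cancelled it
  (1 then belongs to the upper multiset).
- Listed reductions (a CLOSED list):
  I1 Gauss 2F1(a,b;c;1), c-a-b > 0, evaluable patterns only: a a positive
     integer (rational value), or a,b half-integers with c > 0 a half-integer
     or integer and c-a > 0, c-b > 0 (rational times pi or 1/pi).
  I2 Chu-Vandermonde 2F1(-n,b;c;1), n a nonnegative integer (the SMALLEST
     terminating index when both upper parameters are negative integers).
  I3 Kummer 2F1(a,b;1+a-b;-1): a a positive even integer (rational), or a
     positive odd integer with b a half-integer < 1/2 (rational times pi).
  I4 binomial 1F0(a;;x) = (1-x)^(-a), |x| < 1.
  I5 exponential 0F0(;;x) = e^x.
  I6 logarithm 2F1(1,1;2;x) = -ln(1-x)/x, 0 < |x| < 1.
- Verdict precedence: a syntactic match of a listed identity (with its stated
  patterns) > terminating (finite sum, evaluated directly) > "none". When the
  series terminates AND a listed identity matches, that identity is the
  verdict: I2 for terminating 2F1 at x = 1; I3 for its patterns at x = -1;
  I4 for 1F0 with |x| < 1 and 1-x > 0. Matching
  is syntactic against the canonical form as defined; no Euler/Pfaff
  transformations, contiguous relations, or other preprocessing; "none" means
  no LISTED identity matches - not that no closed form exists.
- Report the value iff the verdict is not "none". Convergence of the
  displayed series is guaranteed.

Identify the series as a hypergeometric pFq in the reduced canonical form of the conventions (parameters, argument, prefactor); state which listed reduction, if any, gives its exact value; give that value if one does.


Structural cue: t_0 being 6/5, the factor k + 1/2 cancels (top and bottom), leaving prefactor 6/5.
Ratio: r(k) = 1 * 1 / [(k+1)] - poly over poly, x = 1 from leading terms; C = 6/5 at k = 0.

Reduced: x = 1, 0F0, upper = {-}, lower = {-}, C = 6/5. Verdict: the exponential series (I5) applies (the 0F0 exponential series at x = 1). Value: (6/5) * e^(1).


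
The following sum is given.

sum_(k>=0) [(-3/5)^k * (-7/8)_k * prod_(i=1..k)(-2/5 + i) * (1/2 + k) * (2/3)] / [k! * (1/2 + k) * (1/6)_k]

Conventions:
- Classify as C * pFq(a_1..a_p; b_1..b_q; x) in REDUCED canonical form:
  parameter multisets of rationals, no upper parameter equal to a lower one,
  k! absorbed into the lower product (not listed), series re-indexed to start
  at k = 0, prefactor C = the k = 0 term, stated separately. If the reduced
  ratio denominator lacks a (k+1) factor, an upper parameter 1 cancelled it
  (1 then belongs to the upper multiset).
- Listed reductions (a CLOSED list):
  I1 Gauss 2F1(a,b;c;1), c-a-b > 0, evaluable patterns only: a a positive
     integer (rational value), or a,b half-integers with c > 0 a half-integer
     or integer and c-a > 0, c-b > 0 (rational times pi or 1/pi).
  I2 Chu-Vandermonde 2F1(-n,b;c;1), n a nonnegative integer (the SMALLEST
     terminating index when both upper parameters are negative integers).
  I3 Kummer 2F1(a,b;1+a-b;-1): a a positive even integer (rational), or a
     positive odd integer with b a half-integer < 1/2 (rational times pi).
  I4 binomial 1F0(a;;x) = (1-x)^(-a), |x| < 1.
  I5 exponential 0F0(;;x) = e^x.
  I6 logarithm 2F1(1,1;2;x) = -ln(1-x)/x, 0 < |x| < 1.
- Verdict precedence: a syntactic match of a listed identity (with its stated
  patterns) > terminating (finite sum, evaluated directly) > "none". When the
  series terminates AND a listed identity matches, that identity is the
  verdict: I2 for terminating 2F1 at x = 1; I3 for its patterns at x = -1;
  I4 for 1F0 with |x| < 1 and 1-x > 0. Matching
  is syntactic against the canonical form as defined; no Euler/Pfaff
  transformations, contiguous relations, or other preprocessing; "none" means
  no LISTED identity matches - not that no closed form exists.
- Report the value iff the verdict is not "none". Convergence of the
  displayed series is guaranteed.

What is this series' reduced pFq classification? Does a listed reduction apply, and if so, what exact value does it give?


With C = 2/3: the canonical form is 2F1(-7/8, 3/5; 1/6; -3/5). Verdict: none. Every listed pattern misses the 2F1 form at -3/5, upper {-7/8, 3/5}.

Structural cue: with t_0 = 2/3, k + 1/2 divides numerator and denominator alike; C = 2/3 after cancelling.
Step ratio: r(k) = (-3/5) * (k-7/8) (k+3/5) / [(k+1/6) (k+1)] - rational in k. x = (-3/5); t_0 = 2/3; negate the roots.


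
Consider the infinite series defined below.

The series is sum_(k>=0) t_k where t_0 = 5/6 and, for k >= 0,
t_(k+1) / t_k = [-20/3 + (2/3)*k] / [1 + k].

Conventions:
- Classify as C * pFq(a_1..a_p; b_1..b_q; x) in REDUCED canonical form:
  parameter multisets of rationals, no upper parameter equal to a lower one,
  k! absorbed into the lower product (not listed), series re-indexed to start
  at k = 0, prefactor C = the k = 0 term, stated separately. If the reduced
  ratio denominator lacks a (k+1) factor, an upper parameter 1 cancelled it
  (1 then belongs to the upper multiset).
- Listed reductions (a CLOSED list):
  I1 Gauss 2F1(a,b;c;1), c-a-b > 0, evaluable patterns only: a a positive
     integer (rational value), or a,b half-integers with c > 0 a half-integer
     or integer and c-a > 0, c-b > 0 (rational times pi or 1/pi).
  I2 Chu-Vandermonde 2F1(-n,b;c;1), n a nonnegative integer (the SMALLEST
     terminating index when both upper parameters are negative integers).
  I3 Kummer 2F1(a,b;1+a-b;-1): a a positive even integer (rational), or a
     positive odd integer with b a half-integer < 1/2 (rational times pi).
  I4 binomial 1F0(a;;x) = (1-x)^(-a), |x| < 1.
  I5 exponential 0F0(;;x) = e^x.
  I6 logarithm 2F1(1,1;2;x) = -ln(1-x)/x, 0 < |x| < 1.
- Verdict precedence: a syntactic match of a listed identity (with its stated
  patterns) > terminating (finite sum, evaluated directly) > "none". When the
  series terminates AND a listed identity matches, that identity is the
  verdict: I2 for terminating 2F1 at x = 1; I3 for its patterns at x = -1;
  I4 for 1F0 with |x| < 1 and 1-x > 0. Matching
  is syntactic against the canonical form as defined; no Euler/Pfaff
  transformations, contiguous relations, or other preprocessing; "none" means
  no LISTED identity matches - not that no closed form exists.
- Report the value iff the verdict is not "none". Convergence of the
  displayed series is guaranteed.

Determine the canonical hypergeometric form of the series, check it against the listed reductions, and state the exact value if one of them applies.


Canonical form: C = 5/6 times 1F0 with upper {-10}, lower {-}, x = 2/3. Verdict (x = 2/3): the binomial series (I4) applies (the 1F0 binomial series: exponent 10, x = 2/3). Hence: 5/354294.

Key step: from the first term 5/6: roots of the ratio polynomials (C = 5/6, x = 2/3) are the negated parameters.
Step ratio: r(k) = (2/3) * (k-10) / [(k+1)] ; factor over Q: parameters, x = (2/3), and C = 5/6.


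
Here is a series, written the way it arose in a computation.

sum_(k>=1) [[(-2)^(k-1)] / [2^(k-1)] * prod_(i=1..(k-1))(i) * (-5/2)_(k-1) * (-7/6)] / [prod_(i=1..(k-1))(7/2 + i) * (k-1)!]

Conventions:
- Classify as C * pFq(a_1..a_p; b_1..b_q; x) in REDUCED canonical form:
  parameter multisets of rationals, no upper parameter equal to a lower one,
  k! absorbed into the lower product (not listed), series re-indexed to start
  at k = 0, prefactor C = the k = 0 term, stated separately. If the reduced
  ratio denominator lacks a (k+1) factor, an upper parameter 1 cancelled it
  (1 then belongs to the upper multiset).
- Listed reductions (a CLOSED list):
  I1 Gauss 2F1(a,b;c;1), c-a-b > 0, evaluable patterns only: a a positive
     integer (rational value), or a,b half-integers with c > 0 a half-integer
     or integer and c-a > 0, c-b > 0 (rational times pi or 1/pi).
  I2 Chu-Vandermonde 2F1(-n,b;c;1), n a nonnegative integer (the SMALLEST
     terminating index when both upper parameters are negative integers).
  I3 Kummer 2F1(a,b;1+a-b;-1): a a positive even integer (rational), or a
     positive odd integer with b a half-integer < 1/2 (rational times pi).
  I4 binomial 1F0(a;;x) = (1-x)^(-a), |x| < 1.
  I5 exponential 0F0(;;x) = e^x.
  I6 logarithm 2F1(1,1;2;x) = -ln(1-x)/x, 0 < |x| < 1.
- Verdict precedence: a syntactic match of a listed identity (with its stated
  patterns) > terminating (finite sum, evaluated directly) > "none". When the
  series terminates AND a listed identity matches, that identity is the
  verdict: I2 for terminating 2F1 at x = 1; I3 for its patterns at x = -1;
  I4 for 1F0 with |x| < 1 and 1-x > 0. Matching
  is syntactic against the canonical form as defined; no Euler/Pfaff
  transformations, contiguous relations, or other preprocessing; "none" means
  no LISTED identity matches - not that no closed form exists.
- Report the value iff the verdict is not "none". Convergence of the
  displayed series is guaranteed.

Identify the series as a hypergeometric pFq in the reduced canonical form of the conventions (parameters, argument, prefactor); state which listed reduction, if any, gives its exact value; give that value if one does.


Reduced: x = -1, 2F1, upper = {-5/2, 1}, lower = {9/2}, C = -7/6. Verdict at x = -1: Kummer (I3) matches (x = -1; c = 9/2 equals 1+a-b for upper {-5/2, 1}: listed pattern). Hence: (-245/384) * pi.

First insight: t_0 being -7/6, the running product (C = -7/6, x = -1) telescopes to a rising factorial.
Term ratio: r(k) = (-1) * (k-5/2) (k+1) / [(k+9/2) (k+1)] ; factor over Q: parameters, x = (-1), and C = -7/6.


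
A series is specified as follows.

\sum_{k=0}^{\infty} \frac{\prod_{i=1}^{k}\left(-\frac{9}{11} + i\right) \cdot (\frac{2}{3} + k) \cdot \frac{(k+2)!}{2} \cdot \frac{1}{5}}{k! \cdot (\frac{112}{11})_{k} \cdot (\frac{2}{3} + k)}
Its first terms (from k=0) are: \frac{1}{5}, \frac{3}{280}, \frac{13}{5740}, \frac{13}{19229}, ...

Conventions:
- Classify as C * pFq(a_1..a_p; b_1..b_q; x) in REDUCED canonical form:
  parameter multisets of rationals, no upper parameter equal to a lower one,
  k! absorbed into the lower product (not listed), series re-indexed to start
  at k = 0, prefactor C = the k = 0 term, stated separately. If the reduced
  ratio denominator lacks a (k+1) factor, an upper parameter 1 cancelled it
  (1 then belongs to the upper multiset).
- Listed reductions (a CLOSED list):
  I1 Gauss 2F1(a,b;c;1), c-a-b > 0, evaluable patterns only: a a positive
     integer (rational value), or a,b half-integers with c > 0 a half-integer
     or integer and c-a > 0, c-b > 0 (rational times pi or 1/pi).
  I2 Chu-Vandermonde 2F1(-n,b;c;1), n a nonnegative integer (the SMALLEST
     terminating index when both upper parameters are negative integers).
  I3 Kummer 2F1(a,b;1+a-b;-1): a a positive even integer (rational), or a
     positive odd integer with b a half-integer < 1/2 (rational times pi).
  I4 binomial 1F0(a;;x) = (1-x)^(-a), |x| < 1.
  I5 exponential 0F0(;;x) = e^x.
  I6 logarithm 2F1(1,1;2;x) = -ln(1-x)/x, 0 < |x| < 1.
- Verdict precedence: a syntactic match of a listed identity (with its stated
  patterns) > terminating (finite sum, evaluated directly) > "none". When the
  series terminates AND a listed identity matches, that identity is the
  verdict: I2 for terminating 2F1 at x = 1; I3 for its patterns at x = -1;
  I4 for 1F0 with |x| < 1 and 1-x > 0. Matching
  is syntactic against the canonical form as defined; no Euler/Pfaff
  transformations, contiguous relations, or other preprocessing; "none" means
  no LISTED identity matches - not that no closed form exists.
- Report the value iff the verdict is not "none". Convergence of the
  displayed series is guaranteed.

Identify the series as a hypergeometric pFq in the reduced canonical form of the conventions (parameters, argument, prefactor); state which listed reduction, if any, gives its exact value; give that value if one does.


The series (x = 1) is 2F1: upper {\frac{2}{11}, 3}, lower {\frac{112}{11}}, prefactor \frac{1}{5}. Verdict: this is Gauss (I1, integer-parameter pattern) (x = 1: the Gamma ratio telescopes since c-a-b = 7 > 0 and a = 3 in Z>0). Value: \frac{7979}{37268}.

The tell: x = 1 and k + 2/3 divides numerator and denominator alike; C = 1/5 after cancelling.
Term ratio: r(k) = 1 * (k+\frac{2}{11}) (k+3) / [(k+\frac{112}{11}) (k+1)] - rational; roots negated = parameters, x = 1, C = \frac{1}{5}.


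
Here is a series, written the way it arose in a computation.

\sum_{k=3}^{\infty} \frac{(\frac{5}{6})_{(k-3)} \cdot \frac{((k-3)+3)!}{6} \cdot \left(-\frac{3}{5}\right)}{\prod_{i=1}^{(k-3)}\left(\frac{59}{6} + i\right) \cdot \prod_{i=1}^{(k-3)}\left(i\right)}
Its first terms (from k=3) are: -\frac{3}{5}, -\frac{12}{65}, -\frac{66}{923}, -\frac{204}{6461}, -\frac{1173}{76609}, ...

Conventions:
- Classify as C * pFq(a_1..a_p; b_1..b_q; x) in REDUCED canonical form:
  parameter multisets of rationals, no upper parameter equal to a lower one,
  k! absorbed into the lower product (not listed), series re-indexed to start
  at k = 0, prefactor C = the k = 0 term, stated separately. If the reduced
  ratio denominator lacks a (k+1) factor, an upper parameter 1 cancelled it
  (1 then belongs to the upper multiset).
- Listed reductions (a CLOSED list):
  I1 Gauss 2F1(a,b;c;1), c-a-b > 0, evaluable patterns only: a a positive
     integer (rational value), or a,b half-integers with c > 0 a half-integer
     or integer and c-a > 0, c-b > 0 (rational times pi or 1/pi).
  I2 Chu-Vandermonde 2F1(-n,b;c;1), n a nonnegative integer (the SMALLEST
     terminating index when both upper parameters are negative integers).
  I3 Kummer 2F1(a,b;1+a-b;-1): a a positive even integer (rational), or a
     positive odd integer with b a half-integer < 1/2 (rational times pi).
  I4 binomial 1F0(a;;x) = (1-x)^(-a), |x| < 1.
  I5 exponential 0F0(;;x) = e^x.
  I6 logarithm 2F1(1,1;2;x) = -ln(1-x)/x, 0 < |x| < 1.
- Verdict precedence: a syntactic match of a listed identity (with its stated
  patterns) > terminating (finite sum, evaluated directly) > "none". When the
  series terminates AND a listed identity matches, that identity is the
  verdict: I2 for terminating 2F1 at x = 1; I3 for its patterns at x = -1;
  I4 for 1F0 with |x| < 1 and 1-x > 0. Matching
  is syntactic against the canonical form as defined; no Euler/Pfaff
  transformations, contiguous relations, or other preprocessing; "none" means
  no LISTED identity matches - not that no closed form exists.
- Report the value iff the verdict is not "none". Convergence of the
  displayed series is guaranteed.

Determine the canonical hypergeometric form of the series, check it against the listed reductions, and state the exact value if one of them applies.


Classification (C = -\frac{3}{5}): 2F1 with upper {\frac{5}{6}, 4}, lower {\frac{65}{6}}, argument x = 1. Verdict: Gauss (I1, integer-parameter pattern) matches (x = 1: the Gamma ratio telescopes since c-a-b = 6 > 0 and a = 4 in Z>0). Hence: -\frac{6025729}{6531840}.

First insight: with t_0 = -\frac{3}{5}, the factorial ratio (C = -3/5) (k+a-1)!/(a-1)! is a rising factorial (a)_k.
Ratio: r(k) = 1 * (k+\frac{5}{6}) (k+4) / [(k+\frac{65}{6}) (k+1)] - rational; roots negated = parameters, x = 1, C = -\frac{3}{5}.


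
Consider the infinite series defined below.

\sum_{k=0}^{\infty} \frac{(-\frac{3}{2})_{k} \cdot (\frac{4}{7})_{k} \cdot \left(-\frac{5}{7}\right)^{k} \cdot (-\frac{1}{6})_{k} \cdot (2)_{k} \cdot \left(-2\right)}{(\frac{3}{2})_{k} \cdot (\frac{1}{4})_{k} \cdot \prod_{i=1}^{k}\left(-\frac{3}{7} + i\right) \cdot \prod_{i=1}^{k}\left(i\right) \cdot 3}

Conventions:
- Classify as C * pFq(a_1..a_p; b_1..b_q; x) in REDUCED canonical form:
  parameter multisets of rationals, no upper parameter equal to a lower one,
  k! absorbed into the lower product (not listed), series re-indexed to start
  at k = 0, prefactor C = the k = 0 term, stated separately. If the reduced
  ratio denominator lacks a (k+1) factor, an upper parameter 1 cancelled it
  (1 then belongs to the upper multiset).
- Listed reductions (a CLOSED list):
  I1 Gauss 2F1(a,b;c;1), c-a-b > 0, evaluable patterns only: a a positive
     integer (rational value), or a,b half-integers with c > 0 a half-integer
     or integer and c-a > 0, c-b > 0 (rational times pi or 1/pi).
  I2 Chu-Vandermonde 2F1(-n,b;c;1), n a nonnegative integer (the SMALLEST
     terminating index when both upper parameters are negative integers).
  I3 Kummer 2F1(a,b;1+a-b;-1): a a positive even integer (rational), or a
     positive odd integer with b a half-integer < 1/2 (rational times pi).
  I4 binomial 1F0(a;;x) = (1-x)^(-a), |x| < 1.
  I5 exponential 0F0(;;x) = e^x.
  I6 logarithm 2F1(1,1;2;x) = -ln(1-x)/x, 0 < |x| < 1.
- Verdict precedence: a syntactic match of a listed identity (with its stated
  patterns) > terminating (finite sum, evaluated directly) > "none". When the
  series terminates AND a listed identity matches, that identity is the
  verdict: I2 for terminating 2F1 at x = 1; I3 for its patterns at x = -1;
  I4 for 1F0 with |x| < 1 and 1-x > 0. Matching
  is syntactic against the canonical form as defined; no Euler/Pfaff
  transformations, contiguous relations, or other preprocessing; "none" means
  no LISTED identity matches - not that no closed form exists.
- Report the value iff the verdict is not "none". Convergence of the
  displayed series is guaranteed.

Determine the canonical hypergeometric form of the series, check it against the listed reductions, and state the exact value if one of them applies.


This is -\frac{2}{3} * 3F2(-\frac{3}{2}, -\frac{1}{6}, 2; \frac{1}{4}, \frac{3}{2}; -\frac{5}{7}) in reduced canonical form. Verdict: none. A 3F2 with upper {-\frac{3}{2}, -\frac{1}{6}, 2} fits none of I1-I6 at x = -\frac{5}{7}; the sum runs forever.

Structural cue: t_0 being -\frac{2}{3}, the lower running product (prefactor -2/3) is a rising factorial.
Consecutive-term ratio: r(k) = -\frac{5}{7} * (k-\frac{3}{2}) (k-\frac{1}{6}) (k+2) / [(k+\frac{1}{4}) (k+\frac{3}{2}) (k+1)] - poly over poly, x = -\frac{5}{7} from leading terms; C = -\frac{2}{3} at k = 0.


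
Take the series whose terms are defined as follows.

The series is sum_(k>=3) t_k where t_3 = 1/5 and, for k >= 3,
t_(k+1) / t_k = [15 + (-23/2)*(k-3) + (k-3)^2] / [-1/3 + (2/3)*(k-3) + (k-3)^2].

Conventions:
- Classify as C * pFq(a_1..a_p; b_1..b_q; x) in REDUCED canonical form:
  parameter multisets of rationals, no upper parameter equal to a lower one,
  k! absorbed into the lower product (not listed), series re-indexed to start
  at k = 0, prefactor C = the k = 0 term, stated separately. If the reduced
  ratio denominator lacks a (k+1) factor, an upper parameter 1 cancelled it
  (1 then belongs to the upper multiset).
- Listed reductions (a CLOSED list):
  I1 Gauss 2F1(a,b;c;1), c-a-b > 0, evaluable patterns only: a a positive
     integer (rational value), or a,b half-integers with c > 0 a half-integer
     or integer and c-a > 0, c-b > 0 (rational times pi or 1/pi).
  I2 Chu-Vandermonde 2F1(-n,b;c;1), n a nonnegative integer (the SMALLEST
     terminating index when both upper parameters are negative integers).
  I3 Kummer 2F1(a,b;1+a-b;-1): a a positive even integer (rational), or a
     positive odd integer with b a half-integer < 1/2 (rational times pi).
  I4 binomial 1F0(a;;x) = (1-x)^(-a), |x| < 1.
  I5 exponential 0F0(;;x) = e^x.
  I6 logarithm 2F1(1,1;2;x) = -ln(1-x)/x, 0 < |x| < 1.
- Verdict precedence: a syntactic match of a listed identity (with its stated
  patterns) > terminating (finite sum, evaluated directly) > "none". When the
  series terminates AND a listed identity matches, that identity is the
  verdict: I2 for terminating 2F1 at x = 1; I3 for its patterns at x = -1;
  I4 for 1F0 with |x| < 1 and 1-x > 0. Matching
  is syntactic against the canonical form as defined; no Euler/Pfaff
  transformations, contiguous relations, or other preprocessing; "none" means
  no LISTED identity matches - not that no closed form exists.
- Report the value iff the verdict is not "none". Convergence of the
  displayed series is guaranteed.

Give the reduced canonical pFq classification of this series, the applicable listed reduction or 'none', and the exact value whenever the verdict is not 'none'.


With C = 1/5: the canonical form is 2F1(-10, -3/2; -1/3; 1). Verdict: Chu-Vandermonde (I2) matches (terminating 2F1 at x = 1 with n = 10, b = -3/2, c = -1/3). Sum: -2800988911/102498304.

The tell: x = 1 and the expanded ratio factors over Q; C = 1/5, x = 1, roots give parameters.
Consecutive-term ratio: r(k) = 1 * (k-10) (k-3/2) / [(k-1/3) (k+1)] - poly over poly, x = 1 from leading terms; C = 1/5 at k = 0.


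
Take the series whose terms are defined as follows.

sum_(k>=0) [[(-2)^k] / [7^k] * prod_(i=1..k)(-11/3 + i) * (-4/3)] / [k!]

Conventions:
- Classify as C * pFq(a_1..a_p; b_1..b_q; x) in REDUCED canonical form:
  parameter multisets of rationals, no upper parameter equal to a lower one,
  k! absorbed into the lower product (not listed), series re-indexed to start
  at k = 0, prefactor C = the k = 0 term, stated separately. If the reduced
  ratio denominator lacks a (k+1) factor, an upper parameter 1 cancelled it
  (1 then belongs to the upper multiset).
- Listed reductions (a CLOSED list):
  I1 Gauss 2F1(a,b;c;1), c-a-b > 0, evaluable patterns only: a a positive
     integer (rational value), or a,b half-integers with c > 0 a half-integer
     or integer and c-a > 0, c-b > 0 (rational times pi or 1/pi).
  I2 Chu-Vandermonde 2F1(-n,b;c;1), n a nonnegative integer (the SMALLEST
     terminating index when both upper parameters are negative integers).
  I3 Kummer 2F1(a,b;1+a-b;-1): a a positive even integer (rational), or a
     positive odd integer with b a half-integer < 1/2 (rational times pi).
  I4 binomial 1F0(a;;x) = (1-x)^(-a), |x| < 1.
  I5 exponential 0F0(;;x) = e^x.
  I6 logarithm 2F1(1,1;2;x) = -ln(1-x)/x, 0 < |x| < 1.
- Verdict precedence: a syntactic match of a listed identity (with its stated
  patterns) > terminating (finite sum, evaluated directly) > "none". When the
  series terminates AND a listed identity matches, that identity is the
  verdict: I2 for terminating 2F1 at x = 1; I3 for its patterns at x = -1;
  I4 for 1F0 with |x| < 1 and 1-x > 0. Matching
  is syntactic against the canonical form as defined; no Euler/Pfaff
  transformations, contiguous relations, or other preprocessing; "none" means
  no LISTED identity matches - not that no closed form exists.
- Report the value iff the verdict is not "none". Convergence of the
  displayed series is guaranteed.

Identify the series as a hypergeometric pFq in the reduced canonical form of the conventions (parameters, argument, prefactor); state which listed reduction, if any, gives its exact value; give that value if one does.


At argument -2/7: a 1F0 with upper {-8/3}, lower {-}, scaled by C = -4/3. Verdict (x = -2/7): binomial (I4) applies (the 1F0 binomial series: exponent 8/3, x = -2/7). Sum: (-4/3) * (9/7)^(8/3).

The tell: x = (-2/7) and the running product (prefactor -4/3) telescopes to a rising factorial.
Adjacent-term ratio: r(k) = (-2/7) * (k-8/3) / [(k+1)] - poly over poly, x = (-2/7) from leading terms; C = -4/3 at k = 0.


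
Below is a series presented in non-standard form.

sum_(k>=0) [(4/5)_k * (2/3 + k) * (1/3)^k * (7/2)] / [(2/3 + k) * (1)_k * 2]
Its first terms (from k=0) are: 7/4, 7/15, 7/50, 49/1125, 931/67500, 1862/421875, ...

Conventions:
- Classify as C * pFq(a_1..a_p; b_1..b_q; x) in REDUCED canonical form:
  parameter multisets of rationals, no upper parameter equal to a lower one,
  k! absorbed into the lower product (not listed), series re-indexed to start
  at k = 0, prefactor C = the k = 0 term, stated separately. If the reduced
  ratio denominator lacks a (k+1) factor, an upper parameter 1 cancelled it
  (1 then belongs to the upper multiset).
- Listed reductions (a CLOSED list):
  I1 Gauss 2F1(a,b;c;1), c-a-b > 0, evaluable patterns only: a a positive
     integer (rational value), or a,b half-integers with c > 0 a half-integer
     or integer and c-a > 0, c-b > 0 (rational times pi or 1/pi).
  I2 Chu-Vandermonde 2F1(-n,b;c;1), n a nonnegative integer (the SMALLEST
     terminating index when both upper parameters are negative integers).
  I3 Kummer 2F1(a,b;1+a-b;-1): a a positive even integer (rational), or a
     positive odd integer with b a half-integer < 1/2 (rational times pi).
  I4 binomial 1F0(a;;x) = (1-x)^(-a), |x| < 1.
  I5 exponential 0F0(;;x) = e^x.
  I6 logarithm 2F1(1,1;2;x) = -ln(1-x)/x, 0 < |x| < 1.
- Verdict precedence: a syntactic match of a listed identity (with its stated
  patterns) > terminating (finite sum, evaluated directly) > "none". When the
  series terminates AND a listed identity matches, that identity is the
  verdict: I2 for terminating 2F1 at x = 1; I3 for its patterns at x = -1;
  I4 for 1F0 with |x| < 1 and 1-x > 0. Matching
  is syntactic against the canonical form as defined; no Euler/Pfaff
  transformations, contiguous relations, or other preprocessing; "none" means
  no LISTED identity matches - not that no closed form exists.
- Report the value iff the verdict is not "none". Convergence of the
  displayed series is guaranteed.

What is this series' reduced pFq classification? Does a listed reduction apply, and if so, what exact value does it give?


This is 7/4 * 1F0(4/5; -; 1/3) in reduced canonical form. Verdict: this is the binomial series (I4) (the 1F0 binomial series: exponent -4/5, x = 1/3). Hence: (7/4) * (2/3)^(-4/5).

Structural cue: t_0 = 7/4 here, and striking the common factor k + 2/3 reduces the term (C = 7/4).
Step ratio: r(k) = (1/3) * (k+4/5) / [(k+1)] - rational in k. x = (1/3); t_0 = 7/4; negate the roots.


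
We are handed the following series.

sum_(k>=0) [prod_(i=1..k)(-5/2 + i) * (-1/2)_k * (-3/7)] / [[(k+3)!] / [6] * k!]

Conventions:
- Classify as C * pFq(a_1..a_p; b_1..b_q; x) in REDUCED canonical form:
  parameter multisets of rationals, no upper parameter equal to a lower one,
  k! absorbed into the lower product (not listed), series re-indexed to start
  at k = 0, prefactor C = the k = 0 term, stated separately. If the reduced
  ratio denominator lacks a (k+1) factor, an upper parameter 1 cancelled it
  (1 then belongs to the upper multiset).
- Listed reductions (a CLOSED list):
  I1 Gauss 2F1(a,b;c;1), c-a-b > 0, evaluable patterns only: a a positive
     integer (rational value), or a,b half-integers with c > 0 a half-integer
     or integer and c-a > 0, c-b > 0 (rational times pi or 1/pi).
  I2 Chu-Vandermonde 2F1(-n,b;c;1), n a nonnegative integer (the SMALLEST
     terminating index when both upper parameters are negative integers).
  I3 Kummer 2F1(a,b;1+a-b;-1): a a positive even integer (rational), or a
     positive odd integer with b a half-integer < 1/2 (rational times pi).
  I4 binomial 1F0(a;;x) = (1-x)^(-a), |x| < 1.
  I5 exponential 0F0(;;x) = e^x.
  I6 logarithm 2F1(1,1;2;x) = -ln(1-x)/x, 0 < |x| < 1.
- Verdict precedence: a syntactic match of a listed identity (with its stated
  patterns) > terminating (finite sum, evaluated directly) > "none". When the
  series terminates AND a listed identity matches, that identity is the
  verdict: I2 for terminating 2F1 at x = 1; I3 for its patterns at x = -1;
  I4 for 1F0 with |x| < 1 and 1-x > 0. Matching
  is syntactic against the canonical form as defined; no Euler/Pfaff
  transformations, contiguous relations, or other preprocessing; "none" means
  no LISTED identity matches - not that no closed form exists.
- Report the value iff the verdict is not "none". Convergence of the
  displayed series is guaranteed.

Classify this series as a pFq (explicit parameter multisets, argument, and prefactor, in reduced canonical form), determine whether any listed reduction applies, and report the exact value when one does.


Key observation: from the first term -3/7: the running product (C = -3/7) telescopes to a rising factorial.
Adjacent-term ratio: r(k) = 1 * (k-3/2) (k-1/2) / [(k+4) (k+1)] ; factor over Q: parameters, x = 1, and C = -3/7.

This is -3/7 * 2F1(-3/2, -1/2; 4; 1) in reduced canonical form. Verdict at x = 1: the half-integer Gauss pattern (I1) matches (x = 1; upper {-3/2, -1/2} half-integers, c = 4 in the evaluable pattern). Value: (-8192/5145) / pi.


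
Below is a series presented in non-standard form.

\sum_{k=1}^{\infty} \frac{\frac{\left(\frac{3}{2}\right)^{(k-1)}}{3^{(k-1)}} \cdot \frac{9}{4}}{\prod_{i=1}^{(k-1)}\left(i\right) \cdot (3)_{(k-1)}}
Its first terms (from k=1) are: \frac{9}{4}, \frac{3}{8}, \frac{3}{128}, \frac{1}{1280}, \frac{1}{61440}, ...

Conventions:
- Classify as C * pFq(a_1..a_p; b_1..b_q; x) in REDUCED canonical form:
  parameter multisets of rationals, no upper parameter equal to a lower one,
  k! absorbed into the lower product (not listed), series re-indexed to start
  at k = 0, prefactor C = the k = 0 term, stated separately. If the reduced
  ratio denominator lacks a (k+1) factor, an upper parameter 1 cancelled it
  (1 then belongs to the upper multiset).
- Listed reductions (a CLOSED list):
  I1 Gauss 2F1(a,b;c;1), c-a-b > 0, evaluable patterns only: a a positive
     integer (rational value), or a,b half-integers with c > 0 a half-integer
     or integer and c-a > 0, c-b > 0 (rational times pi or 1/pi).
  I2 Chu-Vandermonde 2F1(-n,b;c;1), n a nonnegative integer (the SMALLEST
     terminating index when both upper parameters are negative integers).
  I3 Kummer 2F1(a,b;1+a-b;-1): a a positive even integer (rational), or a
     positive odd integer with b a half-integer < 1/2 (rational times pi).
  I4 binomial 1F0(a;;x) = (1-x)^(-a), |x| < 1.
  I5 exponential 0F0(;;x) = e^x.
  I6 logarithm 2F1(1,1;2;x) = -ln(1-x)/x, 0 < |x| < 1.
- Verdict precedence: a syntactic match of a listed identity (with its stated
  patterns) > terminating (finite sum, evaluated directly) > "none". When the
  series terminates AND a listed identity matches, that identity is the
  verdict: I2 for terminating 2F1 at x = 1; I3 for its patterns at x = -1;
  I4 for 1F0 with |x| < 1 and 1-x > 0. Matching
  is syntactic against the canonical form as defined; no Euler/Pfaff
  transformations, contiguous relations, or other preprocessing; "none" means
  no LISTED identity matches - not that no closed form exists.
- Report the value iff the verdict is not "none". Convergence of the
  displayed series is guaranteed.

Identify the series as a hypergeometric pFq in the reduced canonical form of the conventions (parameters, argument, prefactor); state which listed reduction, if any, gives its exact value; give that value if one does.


Canonical form: C = \frac{9}{4} times 0F1 with upper {-}, lower {3}, x = \frac{1}{2}. Verdict: none. A 0F1 with upper {-} fits none of I1-I6 at x = \frac{1}{2}; the sum runs forever.

The tell: from the first term \frac{9}{4}: the product of the first k integers (C = 9/4) is k!.
Consecutive-term ratio: r(k) = \frac{1}{2} * 1 / [(k+3) (k+1)] ; factor over Q: parameters, x = \frac{1}{2}, and C = \frac{9}{4}.


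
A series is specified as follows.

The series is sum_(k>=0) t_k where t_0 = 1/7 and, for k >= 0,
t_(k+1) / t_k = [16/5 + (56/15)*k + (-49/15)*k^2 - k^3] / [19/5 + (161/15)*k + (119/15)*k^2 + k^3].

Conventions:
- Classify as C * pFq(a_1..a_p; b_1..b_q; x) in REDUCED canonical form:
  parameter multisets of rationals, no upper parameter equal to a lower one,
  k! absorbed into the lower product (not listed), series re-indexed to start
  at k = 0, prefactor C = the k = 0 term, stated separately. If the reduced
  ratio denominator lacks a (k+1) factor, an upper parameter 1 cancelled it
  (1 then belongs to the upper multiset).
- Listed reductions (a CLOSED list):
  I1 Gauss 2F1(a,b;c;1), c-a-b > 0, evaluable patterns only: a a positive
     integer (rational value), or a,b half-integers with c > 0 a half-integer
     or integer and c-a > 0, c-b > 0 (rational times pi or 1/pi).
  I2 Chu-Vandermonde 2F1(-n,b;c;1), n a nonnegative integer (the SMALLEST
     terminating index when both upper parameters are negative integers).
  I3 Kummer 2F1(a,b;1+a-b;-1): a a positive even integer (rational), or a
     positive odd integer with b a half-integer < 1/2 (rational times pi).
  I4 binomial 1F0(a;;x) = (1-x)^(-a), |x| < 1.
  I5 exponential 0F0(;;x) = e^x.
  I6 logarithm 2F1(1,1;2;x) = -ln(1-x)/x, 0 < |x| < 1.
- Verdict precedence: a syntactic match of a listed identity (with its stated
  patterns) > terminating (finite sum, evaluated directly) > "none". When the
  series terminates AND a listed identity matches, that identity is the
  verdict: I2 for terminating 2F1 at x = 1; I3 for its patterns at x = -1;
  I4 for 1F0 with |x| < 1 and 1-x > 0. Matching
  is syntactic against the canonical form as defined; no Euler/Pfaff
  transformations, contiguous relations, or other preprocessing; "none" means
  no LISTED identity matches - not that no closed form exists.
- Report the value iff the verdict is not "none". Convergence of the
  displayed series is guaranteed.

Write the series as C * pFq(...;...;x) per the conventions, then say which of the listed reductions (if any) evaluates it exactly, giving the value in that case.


Classification (C = 1/7): 2F1 with upper {-4/3, 4}, lower {19/3}, argument x = -1. Verdict: Kummer's theorem (I3) applies (x = -1; c = 19/3 equals 1+a-b for upper {-4/3, 4}: listed pattern). Hence: 52/189.

Structural cue: with t_0 = 1/7, the parameter 3/5 appears in both the upper and lower lists and cancels.
Adjacent-term ratio: r(k) = (-1) * (k-4/3) (k+4) / [(k+19/3) (k+1)] - rational in k. x = (-1); t_0 = 1/7; negate the roots.


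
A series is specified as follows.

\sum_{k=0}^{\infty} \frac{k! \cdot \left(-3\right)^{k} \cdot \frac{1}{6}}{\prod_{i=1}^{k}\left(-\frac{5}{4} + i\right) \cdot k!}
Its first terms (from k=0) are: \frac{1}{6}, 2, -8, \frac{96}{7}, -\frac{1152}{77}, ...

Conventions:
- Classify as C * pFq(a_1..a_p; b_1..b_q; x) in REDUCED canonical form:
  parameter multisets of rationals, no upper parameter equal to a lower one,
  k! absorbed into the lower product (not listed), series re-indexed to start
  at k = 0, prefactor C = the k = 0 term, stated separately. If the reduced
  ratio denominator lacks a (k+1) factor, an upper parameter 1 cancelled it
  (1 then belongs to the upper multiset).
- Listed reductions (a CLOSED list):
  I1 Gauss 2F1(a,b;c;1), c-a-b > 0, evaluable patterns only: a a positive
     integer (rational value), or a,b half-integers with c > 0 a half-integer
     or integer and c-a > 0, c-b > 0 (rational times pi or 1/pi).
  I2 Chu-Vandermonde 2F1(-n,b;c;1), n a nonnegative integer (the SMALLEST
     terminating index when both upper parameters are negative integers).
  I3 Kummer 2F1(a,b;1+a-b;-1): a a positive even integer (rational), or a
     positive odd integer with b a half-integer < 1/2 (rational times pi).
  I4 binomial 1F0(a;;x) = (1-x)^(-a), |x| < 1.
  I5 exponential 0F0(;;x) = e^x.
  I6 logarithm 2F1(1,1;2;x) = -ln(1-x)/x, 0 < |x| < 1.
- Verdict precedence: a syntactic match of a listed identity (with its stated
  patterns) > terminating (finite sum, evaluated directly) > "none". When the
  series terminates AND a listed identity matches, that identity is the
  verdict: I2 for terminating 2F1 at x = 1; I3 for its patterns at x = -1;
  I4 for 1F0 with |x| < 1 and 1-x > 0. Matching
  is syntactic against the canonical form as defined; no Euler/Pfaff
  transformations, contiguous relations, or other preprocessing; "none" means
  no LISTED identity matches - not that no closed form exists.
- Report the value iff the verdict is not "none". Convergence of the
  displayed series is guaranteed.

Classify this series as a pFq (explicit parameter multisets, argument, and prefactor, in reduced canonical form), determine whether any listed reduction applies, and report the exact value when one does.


This is \frac{1}{6} * 1F1(1; -\frac{1}{4}; -3) in reduced canonical form. Verdict: none. A 1F1 with upper {1} fits none of I1-I6 at x = -3; the sum runs forever.

Key step: t_0 being \frac{1}{6}, the factorial ratio (C = 1/6, x = -3) (k+a-1)!/(a-1)! is a rising factorial (a)_k.
Term ratio: r(k) = -3 * (k+1) / [(k-\frac{1}{4}) (k+1)] - rational in k, leading ratio -3; with t_0 = \frac{1}{6}, classification follows.


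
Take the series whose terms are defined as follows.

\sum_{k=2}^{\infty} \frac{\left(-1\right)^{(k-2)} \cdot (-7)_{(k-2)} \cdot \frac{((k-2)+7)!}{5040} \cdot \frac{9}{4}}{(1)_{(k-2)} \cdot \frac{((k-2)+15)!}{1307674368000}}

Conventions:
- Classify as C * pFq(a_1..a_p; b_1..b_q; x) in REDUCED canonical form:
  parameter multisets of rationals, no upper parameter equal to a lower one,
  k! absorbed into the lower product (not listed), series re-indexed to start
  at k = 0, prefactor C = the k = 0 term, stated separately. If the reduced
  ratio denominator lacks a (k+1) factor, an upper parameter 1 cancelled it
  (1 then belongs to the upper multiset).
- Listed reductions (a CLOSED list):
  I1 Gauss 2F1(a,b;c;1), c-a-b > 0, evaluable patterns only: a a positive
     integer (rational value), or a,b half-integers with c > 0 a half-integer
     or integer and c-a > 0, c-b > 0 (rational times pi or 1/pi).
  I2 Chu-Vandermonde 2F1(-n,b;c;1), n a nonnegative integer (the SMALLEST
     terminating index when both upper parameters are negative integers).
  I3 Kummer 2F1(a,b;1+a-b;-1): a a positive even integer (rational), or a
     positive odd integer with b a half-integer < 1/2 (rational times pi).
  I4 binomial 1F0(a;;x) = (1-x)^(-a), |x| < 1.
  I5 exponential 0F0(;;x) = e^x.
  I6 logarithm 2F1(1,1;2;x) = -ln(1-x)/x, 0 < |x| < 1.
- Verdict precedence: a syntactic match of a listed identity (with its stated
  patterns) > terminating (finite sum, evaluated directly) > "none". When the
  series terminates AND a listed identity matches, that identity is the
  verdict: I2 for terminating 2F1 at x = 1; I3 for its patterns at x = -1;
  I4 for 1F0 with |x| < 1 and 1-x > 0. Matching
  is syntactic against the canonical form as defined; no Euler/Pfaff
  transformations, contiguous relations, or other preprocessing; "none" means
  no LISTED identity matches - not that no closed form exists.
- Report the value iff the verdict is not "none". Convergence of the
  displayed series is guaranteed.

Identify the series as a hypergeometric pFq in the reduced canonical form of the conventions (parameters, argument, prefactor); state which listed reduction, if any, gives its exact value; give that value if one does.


Classification (C = \frac{9}{4}): 2F1 with upper {-7, 8}, lower {16}, argument x = -1. Verdict: this is the Kummer evaluation I3 (x = -1; c = 16 equals 1+a-b for upper {-7, 8}: listed pattern). Sum: \frac{351}{8}.

Structural cue: t_0 = \frac{9}{4} here, and the denominator's factorial ratio (C = 9/4, x = -1) is a lower Pochhammer.
Step ratio: r(k) = -1 * (k-7) (k+8) / [(k+16) (k+1)] - poly over poly, x = -1 from leading terms; C = \frac{9}{4} at k = 0.


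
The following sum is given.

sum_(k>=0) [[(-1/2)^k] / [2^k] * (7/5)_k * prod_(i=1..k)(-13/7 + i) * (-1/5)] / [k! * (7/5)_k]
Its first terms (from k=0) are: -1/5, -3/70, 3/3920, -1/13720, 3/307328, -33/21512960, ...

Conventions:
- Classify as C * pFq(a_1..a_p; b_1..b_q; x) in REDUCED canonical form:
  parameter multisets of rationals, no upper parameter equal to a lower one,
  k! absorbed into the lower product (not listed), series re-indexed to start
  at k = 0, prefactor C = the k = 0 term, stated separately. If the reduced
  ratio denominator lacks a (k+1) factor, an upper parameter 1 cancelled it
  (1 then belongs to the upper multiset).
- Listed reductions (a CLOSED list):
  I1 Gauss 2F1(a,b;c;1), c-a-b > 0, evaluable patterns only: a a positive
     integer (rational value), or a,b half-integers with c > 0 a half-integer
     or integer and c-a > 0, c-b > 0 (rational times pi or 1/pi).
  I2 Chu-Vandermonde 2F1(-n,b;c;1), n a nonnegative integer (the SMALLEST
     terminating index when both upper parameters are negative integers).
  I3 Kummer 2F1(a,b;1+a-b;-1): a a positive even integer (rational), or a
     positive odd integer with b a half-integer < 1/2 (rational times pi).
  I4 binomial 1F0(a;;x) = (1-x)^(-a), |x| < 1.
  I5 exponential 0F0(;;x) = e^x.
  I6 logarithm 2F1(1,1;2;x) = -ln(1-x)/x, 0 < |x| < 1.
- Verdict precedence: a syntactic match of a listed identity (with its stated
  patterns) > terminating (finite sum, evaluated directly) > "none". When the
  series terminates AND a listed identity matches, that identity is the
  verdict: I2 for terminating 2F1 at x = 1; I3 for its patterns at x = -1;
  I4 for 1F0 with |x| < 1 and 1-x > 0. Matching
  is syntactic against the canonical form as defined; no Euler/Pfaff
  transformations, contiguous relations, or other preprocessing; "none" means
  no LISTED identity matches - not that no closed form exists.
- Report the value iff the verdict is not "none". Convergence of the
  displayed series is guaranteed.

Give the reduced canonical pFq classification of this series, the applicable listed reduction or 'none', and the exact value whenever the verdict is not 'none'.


Reduced: x = -1/4, 1F0, upper = {-6/7}, lower = {-}, C = -1/5. Verdict: the I4 binomial reduction matches (the 1F0 binomial series: exponent 6/7, x = -1/4). Value: (-1/5) * (5/4)^(6/7).

Structural cue: t_0 being -1/5, the two k-th powers (prefactor -1/5) combine into one argument.
Ratio: r(k) = (-1/4) * (k-6/7) / [(k+1)] - rational; roots negated = parameters, x = (-1/4), C = -1/5.
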